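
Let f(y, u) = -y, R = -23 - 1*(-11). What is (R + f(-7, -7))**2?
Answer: 25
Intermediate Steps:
R = -12 (R = -23 + 11 = -12)
(R + f(-7, -7))**2 = (-12 - 1*(-7))**2 = (-12 + 7)**2 = (-5)**2 = 25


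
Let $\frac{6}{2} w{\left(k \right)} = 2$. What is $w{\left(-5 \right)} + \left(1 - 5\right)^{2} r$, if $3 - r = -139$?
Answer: $\frac{6818}{3} \approx 2272.7$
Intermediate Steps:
$r = 142$ ($r = 3 - -139 = 3 + 139 = 142$)
$w{\left(k \right)} = \frac{2}{3}$ ($w{\left(k \right)} = \frac{1}{3} \cdot 2 = \frac{2}{3}$)
$w{\left(-5 \right)} + \left(1 - 5\right)^{2} r = \frac{2}{3} + \left(1 - 5\right)^{2} \cdot 142 = \frac{2}{3} + \left(-4\right)^{2} \cdot 142 = \frac{2}{3} + 16 \cdot 142 = \frac{2}{3} + 2272 = \frac{6818}{3}$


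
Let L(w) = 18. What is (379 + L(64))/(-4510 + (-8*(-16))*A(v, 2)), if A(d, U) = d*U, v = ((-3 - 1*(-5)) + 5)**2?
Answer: 397/8034 ≈ 0.049415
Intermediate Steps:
v = 49 (v = ((-3 + 5) + 5)**2 = (2 + 5)**2 = 7**2 = 49)
A(d, U) = U*d
(379 + L(64))/(-4510 + (-8*(-16))*A(v, 2)) = (379 + 18)/(-4510 + (-8*(-16))*(2*49)) = 397/(-4510 + 128*98) = 397/(-4510 + 12544) = 397/8034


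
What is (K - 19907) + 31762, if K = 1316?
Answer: 13171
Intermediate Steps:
(K - 19907) + 31762 = (1316 - 19907) + 31762 = -18591 + 31762 = 13171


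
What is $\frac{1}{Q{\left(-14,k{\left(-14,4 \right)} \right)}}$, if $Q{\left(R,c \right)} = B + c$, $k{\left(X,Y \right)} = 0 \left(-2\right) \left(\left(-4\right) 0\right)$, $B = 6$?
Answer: $\frac{1}{6} \approx 0.16667$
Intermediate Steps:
$k{\left(X,Y \right)} = 0$ ($k{\left(X,Y \right)} = 0 \cdot 0 = 0$)
$Q{\left(R,c \right)} = 6 + c$
$\frac{1}{Q{\left(-14,k{\left(-14,4 \right)} \right)}} = \frac{1}{6 + 0} = \frac{1}{6}$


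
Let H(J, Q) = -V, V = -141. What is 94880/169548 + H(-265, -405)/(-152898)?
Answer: 1206921331/2160295842 ≈ 0.55868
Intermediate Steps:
H(J, Q) = 141 (H(J, Q) = -1*(-141) = 141)
94880/169548 + H(-265, -405)/(-152898) = 94880/169548 + 141/(-152898) = 94880*(1/169548) + 141*(-1/152898) = 23720/42387 - 47/50966 = 1206921331/2160295842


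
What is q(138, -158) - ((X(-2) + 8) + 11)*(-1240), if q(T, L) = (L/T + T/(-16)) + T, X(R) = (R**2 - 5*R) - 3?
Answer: 20605183/552 ≈ 37328.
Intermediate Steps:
X(R) = -3 + R**2 - 5*R
q(T, L) = 15*T/16 + L/T (q(T, L) = (L/T + T*(-1/16)) + T = (L/T - T/16) + T = (-T/16 + L/T) + T = 15*T/16 + L/T)
q(138, -158) - ((X(-2) + 8) + 11)*(-1240) = ((15/16)*138 - 158/138) - (((-3 + (-2)**2 - 5*(-2)) + 8) + 11)*(-1240) = (1035/8 - 158*1/138) - (((-3 + 4 + 10) + 8) + 11)*(-1240) = (1035/8 - 79/69) - ((11 + 8) + 11)*(-1240) = 70783/552 - (19 + 11)*(-1240) = 70783/552 - 30*(-1240) = 70783/552 - 1*(-37200) = 70783/552 + 37200 = 20605183/552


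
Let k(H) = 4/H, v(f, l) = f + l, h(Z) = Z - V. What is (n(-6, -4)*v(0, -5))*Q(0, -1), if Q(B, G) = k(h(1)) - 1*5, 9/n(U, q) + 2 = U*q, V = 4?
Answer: 285/22 ≈ 12.955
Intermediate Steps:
h(Z) = -4 + Z (h(Z) = Z - 1*4 = Z - 4 = -4 + Z)
n(U, q) = 9/(-2 + U*q)
Q(B, G) = -19/3 (Q(B, G) = 4/(-4 + 1) - 1*5 = 4/(-3) - 5 = 4*(-⅓) - 5 = -4/3 - 5 = -19/3)
(n(-6, -4)*v(0, -5))*Q(0, -1) = ((9/(-2 - 6*(-4)))*(0 - 5))*(-19/3) = ((9/(-2 + 24))*(-5))*(-19/3) = ((9/22)*(-5))*(-19/3) = -45/22*(-19/3) = 285/22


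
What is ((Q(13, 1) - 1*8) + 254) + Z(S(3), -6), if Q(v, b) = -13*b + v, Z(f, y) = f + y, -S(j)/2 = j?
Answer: 234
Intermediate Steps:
S(j) = -2*j
Q(v, b) = v - 13*b
((Q(13, 1) - 1*8) + 254) + Z(S(3), -6) = (((13 - 13*1) - 1*8) + 254) + (-2*3 - 6) = (((13 - 13) - 8) + 254) + (-6 - 6) = ((0 - 8) + 254) - 12 = (-8 + 254) - 12 = 246 - 12 = 234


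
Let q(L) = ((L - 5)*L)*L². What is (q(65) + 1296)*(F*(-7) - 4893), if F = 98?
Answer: -91935202884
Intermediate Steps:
q(L) = L³*(-5 + L) (q(L) = ((-5 + L)*L)*L² = (L*(-5 + L))*L² = L³*(-5 + L))
(q(65) + 1296)*(F*(-7) - 4893) = (65³*(-5 + 65) + 1296)*(98*(-7) - 4893) = (274625*60 + 1296)*(-686 - 4893) = (16477500 + 1296)*(-5579) = 16478796*(-5579) = -91935202884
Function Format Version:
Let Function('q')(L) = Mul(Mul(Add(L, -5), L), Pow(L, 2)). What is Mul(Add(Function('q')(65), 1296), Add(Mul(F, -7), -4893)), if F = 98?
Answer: -91935202884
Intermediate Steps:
Function('q')(L) = Mul(Pow(L, 3), Add(-5, L)) (Function('q')(L) = Mul(Mul(Add(-5, L), L), Pow(L, 2)) = Mul(Mul(L, Add(-5, L)), Pow(L, 2)) = Mul(Pow(L, 3), Add(-5, L)))
Mul(Add(Function('q')(65), 1296), Add(Mul(F, -7), -4893)) = Mul(Add(Mul(Pow(65, 3), Add(-5, 65)), 1296), Add(Mul(98, -7), -4893)) = Mul(Add(Mul(274625, 60), 1296), Add(-686, -4893)) = Mul(Add(16477500, 1296), -5579) = Mul(16478796, -5579) = -91935202884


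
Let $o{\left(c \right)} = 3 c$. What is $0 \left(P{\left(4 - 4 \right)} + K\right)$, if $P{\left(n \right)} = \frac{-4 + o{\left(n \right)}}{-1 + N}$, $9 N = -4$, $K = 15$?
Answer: $0$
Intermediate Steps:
$N = - \frac{4}{9}$ ($N = \frac{1}{9} \left(-4\right) = - \frac{4}{9} \approx -0.44444$)
$P{\left(n \right)} = \frac{36}{13} - \frac{27 n}{13}$ ($P{\left(n \right)} = \frac{-4 + 3 n}{-1 - \frac{4}{9}} = \frac{-4 + 3 n}{- \frac{13}{9}} = \left(-4 + 3 n\right) \left(- \frac{9}{13}\right) = \frac{36}{13} - \frac{27 n}{13}$)
$0 \left(P{\left(4 - 4 \right)} + K\right) = 0 \left(\left(\frac{36}{13} - \frac{27 \left(4 - 4\right)}{13}\right) + 15\right) = 0 \left(\left(\frac{36}{13} - 0\right) + 15\right) = 0 \left(\left(\frac{36}{13} + 0\right) + 15\right) = 0 \left(\frac{36}{13} + 15\right) = 0 \cdot \frac{231}{13} = 0$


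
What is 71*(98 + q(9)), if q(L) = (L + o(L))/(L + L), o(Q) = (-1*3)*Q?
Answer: 6887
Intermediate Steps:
o(Q) = -3*Q
q(L) = -1 (q(L) = (L - 3*L)/(L + L) = (-2*L)/((2*L)) = (-2*L)*(1/(2*L)) = -1)
71*(98 + q(9)) = 71*(98 - 1) = 71*97 = 6887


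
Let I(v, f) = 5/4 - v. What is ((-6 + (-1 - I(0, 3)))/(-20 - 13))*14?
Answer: 7/2 ≈ 3.5000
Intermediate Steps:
I(v, f) = 5/4 - v (I(v, f) = 5*(1/4) - v = 5/4 - v)
((-6 + (-1 - I(0, 3)))/(-20 - 13))*14 = ((-6 + (-1 - (5/4 - 1*0)))/(-20 - 13))*14 = ((-6 + (-1 - (5/4 + 0)))/(-33))*14 = -(-6 + (-1 - 1*5/4))/33*14 = -(-6 + (-1 - 5/4))/33*14 = -(-6 - 9/4)/33*14 = -1/33*(-33/4)*14 = (1/4)*14 = 7/2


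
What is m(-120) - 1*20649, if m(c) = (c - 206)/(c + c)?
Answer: -2477717/120 ≈ -20648.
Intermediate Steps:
m(c) = (-206 + c)/(2*c) (m(c) = (-206 + c)/((2*c)) = (-206 + c)*(1/(2*c)) = (-206 + c)/(2*c))
m(-120) - 1*20649 = (½)*(-206 - 120)/(-120) - 1*20649 = (½)*(-1/120)*(-326) - 20649 = 163/120 - 20649 = -2477717/120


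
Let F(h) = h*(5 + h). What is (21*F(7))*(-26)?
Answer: -45864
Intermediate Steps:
(21*F(7))*(-26) = (21*(7*(5 + 7)))*(-26) = (21*(7*12))*(-26) = (21*84)*(-26) = 1764*(-26) = -45864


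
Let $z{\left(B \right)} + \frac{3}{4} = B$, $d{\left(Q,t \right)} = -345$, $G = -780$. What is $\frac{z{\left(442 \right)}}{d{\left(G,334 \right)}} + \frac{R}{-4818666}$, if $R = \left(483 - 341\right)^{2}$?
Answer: $- \frac{284425727}{221658636} \approx -1.2832$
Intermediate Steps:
$z{\left(B \right)} = - \frac{3}{4} + B$
$R = 20164$ ($R = 142^{2} = 20164$)
$\frac{z{\left(442 \right)}}{d{\left(G,334 \right)}} + \frac{R}{-4818666} = \frac{- \frac{3}{4} + 442}{-345} + \frac{20164}{-4818666} = \frac{1765}{4} \left(- \frac{1}{345}\right) + 20164 \left(- \frac{1}{4818666}\right) = - \frac{353}{276} - \frac{10082}{2409333} = - \frac{284425727}{221658636}$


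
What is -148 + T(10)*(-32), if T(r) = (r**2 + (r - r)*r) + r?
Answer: -3668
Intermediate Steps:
T(r) = r + r**2 (T(r) = (r**2 + 0*r) + r = (r**2 + 0) + r = r**2 + r = r + r**2)
-148 + T(10)*(-32) = -148 + (10*(1 + 10))*(-32) = -148 + (10*11)*(-32) = -148 + 110*(-32) = -148 - 3520 = -3668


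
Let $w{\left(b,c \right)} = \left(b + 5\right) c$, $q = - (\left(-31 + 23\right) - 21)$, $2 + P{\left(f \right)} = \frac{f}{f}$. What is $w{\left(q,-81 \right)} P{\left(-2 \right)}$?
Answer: $2754$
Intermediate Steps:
$P{\left(f \right)} = -1$ ($P{\left(f \right)} = -2 + \frac{f}{f} = -2 + 1 = -1$)
$q = 29$ ($q = - (-8 - 21) = \left(-1\right) \left(-29\right) = 29$)
$w{\left(b,c \right)} = c \left(5 + b\right)$ ($w{\left(b,c \right)} = \left(5 + b\right) c = c \left(5 + b\right)$)
$w{\left(q,-81 \right)} P{\left(-2 \right)} = - 81 \left(5 + 29\right) \left(-1\right) = \left(-81\right) 34 \left(-1\right) = \left(-2754\right) \left(-1\right) = 2754$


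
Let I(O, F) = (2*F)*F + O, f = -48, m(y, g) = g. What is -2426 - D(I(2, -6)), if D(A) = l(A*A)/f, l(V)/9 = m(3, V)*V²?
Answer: 30788714482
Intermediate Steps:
l(V) = 9*V³ (l(V) = 9*(V*V²) = 9*V³)
I(O, F) = O + 2*F² (I(O, F) = 2*F² + O = O + 2*F²)
D(A) = -3*A⁶/16 (D(A) = (9*(A*A)³)/(-48) = (9*(A²)³)*(-1/48) = (9*A⁶)*(-1/48) = -3*A⁶/16)
-2426 - D(I(2, -6)) = -2426 - (-3)*(2 + 2*(-6)²)⁶/16 = -2426 - (-3)*(2 + 2*36)⁶/16 = -2426 - (-3)*(2 + 72)⁶/16 = -2426 - (-3)*74⁶/16 = -2426 - (-3)*164206490176/16 = -2426 - 1*(-30788716908) = -2426 + 30788716908 = 30788714482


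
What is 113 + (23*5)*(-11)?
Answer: -1152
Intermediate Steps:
113 + (23*5)*(-11) = 113 + 115*(-11) = 113 - 1265 = -1152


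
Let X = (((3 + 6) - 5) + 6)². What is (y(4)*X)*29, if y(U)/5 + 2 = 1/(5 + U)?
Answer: -246500/9 ≈ -27389.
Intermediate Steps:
y(U) = -10 + 5/(5 + U)
X = 100 (X = ((9 - 5) + 6)² = (4 + 6)² = 10² = 100)
(y(4)*X)*29 = ((5*(-9 - 2*4)/(5 + 4))*100)*29 = ((5*(-9 - 8)/9)*100)*29 = ((5*(⅑)*(-17))*100)*29 = -85/9*100*29 = -8500/9*29 = -246500/9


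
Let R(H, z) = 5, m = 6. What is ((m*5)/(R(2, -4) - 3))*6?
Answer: 90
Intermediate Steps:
((m*5)/(R(2, -4) - 3))*6 = ((6*5)/(5 - 3))*6 = (30/2)*6 = (30*(1/2))*6 = 15*6 = 90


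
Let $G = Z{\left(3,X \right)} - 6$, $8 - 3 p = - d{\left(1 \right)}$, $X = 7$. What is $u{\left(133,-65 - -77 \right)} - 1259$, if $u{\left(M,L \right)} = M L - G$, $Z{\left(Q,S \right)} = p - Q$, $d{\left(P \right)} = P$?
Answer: $343$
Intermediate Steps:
$p = 3$ ($p = \frac{8}{3} - \frac{\left(-1\right) 1}{3} = \frac{8}{3} - - \frac{1}{3} = \frac{8}{3} + \frac{1}{3} = 3$)
$Z{\left(Q,S \right)} = 3 - Q$
$G = -6$ ($G = \left(3 - 3\right) - 6 = 0 - 6 = -6$)
$u{\left(M,L \right)} = 6 + L M$ ($u{\left(M,L \right)} = M L - -6 = L M + 6 = 6 + L M$)
$u{\left(133,-65 - -77 \right)} - 1259 = \left(6 + \left(-65 - -77\right) 133\right) - 1259 = \left(6 + \left(-65 + 77\right) 133\right) - 1259 = \left(6 + 12 \cdot 133\right) - 1259 = \left(6 + 1596\right) - 1259 = 1602 - 1259 = 343$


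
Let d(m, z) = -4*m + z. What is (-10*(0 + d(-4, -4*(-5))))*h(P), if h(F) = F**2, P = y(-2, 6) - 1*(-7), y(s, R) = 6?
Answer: -60840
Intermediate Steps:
d(m, z) = z - 4*m
P = 13 (P = 6 - 1*(-7) = 6 + 7 = 13)
(-10*(0 + d(-4, -4*(-5))))*h(P) = -10*(0 + (-4*(-5) - 4*(-4)))*13**2 = -10*(0 + (20 + 16))*169 = -10*(0 + 36)*169 = -10*36*169 = -360*169 = -60840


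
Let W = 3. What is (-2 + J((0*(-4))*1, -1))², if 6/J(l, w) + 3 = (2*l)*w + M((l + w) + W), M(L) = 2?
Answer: 64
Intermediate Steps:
J(l, w) = 6/(-1 + 2*l*w) (J(l, w) = 6/(-3 + ((2*l)*w + 2)) = 6/(-3 + (2*l*w + 2)) = 6/(-3 + (2 + 2*l*w)) = 6/(-1 + 2*l*w))
(-2 + J((0*(-4))*1, -1))² = (-2 + 6/(-1 + 2*((0*(-4))*1)*(-1)))² = (-2 + 6/(-1 + 2*(0*1)*(-1)))² = (-2 + 6/(-1 + 2*0*(-1)))² = (-2 + 6/(-1 + 0))² = (-2 + 6/(-1))² = (-2 + 6*(-1))² = (-2 - 6)² = (-8)² = 64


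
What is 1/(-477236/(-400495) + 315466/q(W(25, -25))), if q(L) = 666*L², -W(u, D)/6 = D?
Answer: 600141757500/727772401567 ≈ 0.82463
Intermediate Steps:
W(u, D) = -6*D
1/(-477236/(-400495) + 315466/q(W(25, -25))) = 1/(-477236/(-400495) + 315466/((666*(-6*(-25))²))) = 1/(-477236*(-1/400495) + 315466/((666*150²))) = 1/(477236/400495 + 315466/((666*22500))) = 1/(477236/400495 + 315466/14985000) = 1/(477236/400495 + 315466*(1/14985000)) = 1/(477236/400495 + 157733/7492500) = 1/(727772401567/600141757500) = 600141757500/727772401567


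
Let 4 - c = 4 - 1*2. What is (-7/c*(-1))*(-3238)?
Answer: -11333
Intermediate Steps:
c = 2 (c = 4 - (4 - 1*2) = 4 - (4 - 2) = 4 - 1*2 = 4 - 2 = 2)
(-7/c*(-1))*(-3238) = (-7/2*(-1))*(-3238) = (-7*½*(-1))*(-3238) = -7/2*(-1)*(-3238) = (7/2)*(-3238) = -11333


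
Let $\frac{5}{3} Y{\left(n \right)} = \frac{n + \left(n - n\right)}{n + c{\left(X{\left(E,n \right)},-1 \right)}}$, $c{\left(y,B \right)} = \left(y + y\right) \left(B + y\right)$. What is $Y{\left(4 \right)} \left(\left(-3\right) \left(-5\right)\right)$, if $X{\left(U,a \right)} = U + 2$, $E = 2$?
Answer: $\frac{9}{7} \approx 1.2857$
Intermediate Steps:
$X{\left(U,a \right)} = 2 + U$
$c{\left(y,B \right)} = 2 y \left(B + y\right)$
$Y{\left(n \right)} = \frac{3 n}{5 \left(24 + n\right)}$ ($Y{\left(n \right)} = \frac{3 \frac{n + \left(n - n\right)}{n + 2 \left(2 + 2\right) \left(-1 + \left(2 + 2\right)\right)}}{5} = \frac{3 \frac{n + 0}{n + 2 \cdot 4 \left(-1 + 4\right)}}{5} = \frac{3 \frac{n}{n + 2 \cdot 4 \cdot 3}}{5} = \frac{3 \frac{n}{n + 24}}{5} = \frac{3 \frac{n}{24 + n}}{5} = \frac{3 n}{5 \left(24 + n\right)}$)
$Y{\left(4 \right)} \left(\left(-3\right) \left(-5\right)\right) = \frac{3}{5} \cdot 4 \frac{1}{24 + 4} \left(\left(-3\right) \left(-5\right)\right) = \frac{3}{5} \cdot 4 \cdot \frac{1}{28} \cdot 15 = \frac{3}{35} \cdot 15 = \frac{9}{7}$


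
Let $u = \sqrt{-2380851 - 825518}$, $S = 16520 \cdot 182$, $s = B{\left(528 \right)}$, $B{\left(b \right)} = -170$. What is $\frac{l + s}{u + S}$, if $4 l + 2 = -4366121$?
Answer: $- \frac{1094117047660}{3013295765323} + \frac{1455601 i \sqrt{3206369}}{12053183061292} \approx -0.3631 + 0.00021625 i$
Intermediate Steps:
$l = - \frac{4366123}{4}$ ($l = - \frac{1}{2} + \frac{1}{4} \left(-4366121\right) = - \frac{1}{2} - \frac{4366121}{4} = - \frac{4366123}{4} \approx -1.0915 \cdot 10^{6}$)
$s = -170$
$S = 3006640$
$u = i \sqrt{3206369}$ ($u = \sqrt{-3206369} = i \sqrt{3206369} \approx 1790.6 i$)
$\frac{l + s}{u + S} = \frac{- \frac{4366123}{4} - 170}{i \sqrt{3206369} + 3006640} = - \frac{4366803}{4 \left(3006640 + i \sqrt{3206369}\right)}$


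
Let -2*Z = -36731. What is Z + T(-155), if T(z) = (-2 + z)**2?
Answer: 86029/2 ≈ 43015.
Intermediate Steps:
Z = 36731/2 (Z = -1/2*(-36731) = 36731/2 ≈ 18366.)
Z + T(-155) = 36731/2 + (-2 - 155)**2 = 36731/2 + (-157)**2 = 36731/2 + 24649 = 86029/2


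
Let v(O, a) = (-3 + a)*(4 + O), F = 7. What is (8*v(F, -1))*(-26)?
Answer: 9152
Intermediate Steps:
(8*v(F, -1))*(-26) = (8*(-12 - 3*7 + 4*(-1) + 7*(-1)))*(-26) = (8*(-12 - 21 - 4 - 7))*(-26) = (8*(-44))*(-26) = -352*(-26) = 9152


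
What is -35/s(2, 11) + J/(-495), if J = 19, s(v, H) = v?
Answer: -17363/990 ≈ -17.538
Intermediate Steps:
-35/s(2, 11) + J/(-495) = -35/2 + 19/(-495) = -35*½ + 19*(-1/495) = -35/2 - 19/495 = -17363/990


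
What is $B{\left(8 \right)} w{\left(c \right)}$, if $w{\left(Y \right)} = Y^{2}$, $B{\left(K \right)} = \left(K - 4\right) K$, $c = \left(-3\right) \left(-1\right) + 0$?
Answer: $288$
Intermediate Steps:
$c = 3$ ($c = 3 + 0 = 3$)
$B{\left(K \right)} = K \left(-4 + K\right)$ ($B{\left(K \right)} = \left(-4 + K\right) K = K \left(-4 + K\right)$)
$B{\left(8 \right)} w{\left(c \right)} = 8 \left(-4 + 8\right) 3^{2} = 8 \cdot 4 \cdot 9 = 32 \cdot 9 = 288$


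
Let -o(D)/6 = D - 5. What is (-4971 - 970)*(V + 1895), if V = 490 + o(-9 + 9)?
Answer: -14347515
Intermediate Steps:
o(D) = 30 - 6*D (o(D) = -6*(D - 5) = -6*(-5 + D) = 30 - 6*D)
V = 520 (V = 490 + (30 - 6*(-9 + 9)) = 490 + (30 - 6*0) = 490 + (30 + 0) = 490 + 30 = 520)
(-4971 - 970)*(V + 1895) = (-4971 - 970)*(520 + 1895) = -5941*2415 = -14347515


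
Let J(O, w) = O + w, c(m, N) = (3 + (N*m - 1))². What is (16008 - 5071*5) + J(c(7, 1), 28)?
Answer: -9238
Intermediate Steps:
c(m, N) = (2 + N*m)² (c(m, N) = (3 + (-1 + N*m))² = (2 + N*m)²)
(16008 - 5071*5) + J(c(7, 1), 28) = (16008 - 5071*5) + ((2 + 1*7)² + 28) = (16008 - 25355) + ((2 + 7)² + 28) = -9347 + (9² + 28) = -9347 + (81 + 28) = -9347 + 109 = -9238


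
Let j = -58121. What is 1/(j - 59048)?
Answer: -1/117169 ≈ -8.5347e-6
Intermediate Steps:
1/(j - 59048) = 1/(-58121 - 59048) = 1/(-117169) = -1/117169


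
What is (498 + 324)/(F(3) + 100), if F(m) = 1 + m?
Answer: 411/52 ≈ 7.9038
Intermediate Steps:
(498 + 324)/(F(3) + 100) = (498 + 324)/((1 + 3) + 100) = 822/(4 + 100) = 822/104 = 822*(1/104) = 411/52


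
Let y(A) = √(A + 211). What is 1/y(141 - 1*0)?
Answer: √22/88 ≈ 0.053300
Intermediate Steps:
y(A) = √(211 + A)
1/y(141 - 1*0) = 1/(√(211 + (141 - 1*0))) = 1/(√(211 + (141 + 0))) = 1/(√(211 + 141)) = 1/(√352) = 1/(4*√22) = √22/88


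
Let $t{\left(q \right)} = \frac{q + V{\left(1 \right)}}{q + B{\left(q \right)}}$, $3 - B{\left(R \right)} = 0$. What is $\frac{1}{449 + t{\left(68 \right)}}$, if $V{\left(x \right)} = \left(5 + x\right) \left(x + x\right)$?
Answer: $\frac{71}{31959} \approx 0.0022216$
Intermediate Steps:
$B{\left(R \right)} = 3$ ($B{\left(R \right)} = 3 - 0 = 3 + 0 = 3$)
$V{\left(x \right)} = 2 x \left(5 + x\right)$ ($V{\left(x \right)} = \left(5 + x\right) 2 x = 2 x \left(5 + x\right)$)
$t{\left(q \right)} = \frac{12 + q}{3 + q}$ ($t{\left(q \right)} = \frac{q + 2 \cdot 1 \left(5 + 1\right)}{q + 3} = \frac{q + 2 \cdot 1 \cdot 6}{3 + q} = \frac{q + 12}{3 + q} = \frac{12 + q}{3 + q}$)
$\frac{1}{449 + t{\left(68 \right)}} = \frac{1}{449 + \frac{12 + 68}{3 + 68}} = \frac{1}{449 + \frac{1}{71} \cdot 80} = \frac{1}{449 + \frac{80}{71}} = \frac{1}{\frac{31959}{71}} = \frac{71}{31959}$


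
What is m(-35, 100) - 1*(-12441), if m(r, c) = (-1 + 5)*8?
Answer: 12473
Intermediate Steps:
m(r, c) = 32 (m(r, c) = 4*8 = 32)
m(-35, 100) - 1*(-12441) = 32 - 1*(-12441) = 32 + 12441 = 12473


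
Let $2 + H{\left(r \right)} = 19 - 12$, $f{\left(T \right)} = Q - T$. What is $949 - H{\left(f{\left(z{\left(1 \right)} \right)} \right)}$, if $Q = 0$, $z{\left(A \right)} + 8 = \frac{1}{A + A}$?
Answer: $944$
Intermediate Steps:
$z{\left(A \right)} = -8 + \frac{1}{2 A}$ ($z{\left(A \right)} = -8 + \frac{1}{A + A} = -8 + \frac{1}{2 A}$)
$f{\left(T \right)} = - T$ ($f{\left(T \right)} = 0 - T = - T$)
$H{\left(r \right)} = 5$ ($H{\left(r \right)} = -2 + \left(19 - 12\right) = -2 + 7 = 5$)
$949 - H{\left(f{\left(z{\left(1 \right)} \right)} \right)} = 949 - 5 = 944$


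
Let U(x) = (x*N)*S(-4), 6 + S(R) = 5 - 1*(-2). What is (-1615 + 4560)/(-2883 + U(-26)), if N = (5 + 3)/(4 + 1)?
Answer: -14725/14623 ≈ -1.0070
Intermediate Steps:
S(R) = 1 (S(R) = -6 + (5 - 1*(-2)) = -6 + (5 + 2) = -6 + 7 = 1)
N = 8/5 ≈ 1.6000
U(x) = 8*x/5 (U(x) = (x*(8/5))*1 = (8*x/5)*1 = 8*x/5)
(-1615 + 4560)/(-2883 + U(-26)) = (-1615 + 4560)/(-2883 + (8/5)*(-26)) = 2945/(-2883 - 208/5) = 2945/(-14623/5) = 2945*(-5/14623) = -14725/14623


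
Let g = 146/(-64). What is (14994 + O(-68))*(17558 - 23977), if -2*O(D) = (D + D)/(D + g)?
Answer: -216444379270/2249 ≈ -9.6240e+7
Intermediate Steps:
g = -73/32 (g = 146*(-1/64) = -73/32 ≈ -2.2813)
O(D) = -D/(-73/32 + D) (O(D) = -(D + D)/(2*(D - 73/32)) = -2*D/(2*(-73/32 + D)) = -D/(-73/32 + D))
(14994 + O(-68))*(17558 - 23977) = (14994 - 32*(-68)/(-73 + 32*(-68)))*(17558 - 23977) = (14994 - 32*(-68)/(-73 - 2176))*(-6419) = (14994 - 32*(-68)/(-2249))*(-6419) = (14994 - 32*(-68)*(-1/2249))*(-6419) = (14994 - 2176/2249)*(-6419) = (33719330/2249)*(-6419) = -216444379270/2249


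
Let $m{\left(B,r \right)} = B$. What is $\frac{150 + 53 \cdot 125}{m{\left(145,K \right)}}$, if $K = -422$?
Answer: $\frac{1355}{29} \approx 46.724$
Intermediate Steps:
$\frac{150 + 53 \cdot 125}{m{\left(145,K \right)}} = \frac{150 + 53 \cdot 125}{145} = \left(150 + 6625\right) \frac{1}{145} = 6775 \cdot \frac{1}{145} = \frac{1355}{29}$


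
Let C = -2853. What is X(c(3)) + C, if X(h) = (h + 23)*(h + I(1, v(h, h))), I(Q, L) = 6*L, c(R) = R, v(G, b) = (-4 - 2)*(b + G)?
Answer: -8391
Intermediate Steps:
v(G, b) = -6*G - 6*b (v(G, b) = -6*(G + b) = -6*G - 6*b)
X(h) = -71*h*(23 + h) (X(h) = (h + 23)*(h + 6*(-6*h - 6*h)) = (23 + h)*(h + 6*(-12*h)) = (23 + h)*(h - 72*h) = (23 + h)*(-71*h) = -71*h*(23 + h))
X(c(3)) + C = 71*3*(-23 - 1*3) - 2853 = 71*3*(-23 - 3) - 2853 = 71*3*(-26) - 2853 = -5538 - 2853 = -8391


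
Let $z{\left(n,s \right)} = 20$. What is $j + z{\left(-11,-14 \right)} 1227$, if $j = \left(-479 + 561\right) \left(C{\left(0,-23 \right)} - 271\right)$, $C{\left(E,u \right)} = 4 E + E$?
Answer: $2318$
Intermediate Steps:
$C{\left(E,u \right)} = 5 E$
$j = -22222$ ($j = \left(-479 + 561\right) \left(5 \cdot 0 - 271\right) = 82 \left(0 - 271\right) = 82 \left(-271\right) = -22222$)
$j + z{\left(-11,-14 \right)} 1227 = -22222 + 20 \cdot 1227 = -22222 + 24540 = 2318$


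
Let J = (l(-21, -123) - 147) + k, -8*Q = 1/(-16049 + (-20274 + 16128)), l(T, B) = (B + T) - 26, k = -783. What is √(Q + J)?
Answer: I*√7177949199610/80780 ≈ 33.166*I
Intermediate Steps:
l(T, B) = -26 + B + T
Q = 1/161560 (Q = -1/(8*(-16049 + (-20274 + 16128))) = -1/(8*(-16049 - 4146)) = -⅛/(-20195) = -⅛*(-1/20195) = 1/161560 ≈ 6.1896e-6)
J = -1100 (J = ((-26 - 123 - 21) - 147) - 783 = (-170 - 147) - 783 = -317 - 783 = -1100)
√(Q + J) = √(1/161560 - 1100) = √(-177715999/161560) = I*√7177949199610/80780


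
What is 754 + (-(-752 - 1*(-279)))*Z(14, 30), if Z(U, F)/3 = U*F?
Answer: 596734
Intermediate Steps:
Z(U, F) = 3*F*U (Z(U, F) = 3*(U*F) = 3*(F*U) = 3*F*U)
754 + (-(-752 - 1*(-279)))*Z(14, 30) = 754 + (-(-752 - 1*(-279)))*(3*30*14) = 754 - (-752 + 279)*1260 = 754 - 1*(-473)*1260 = 754 + 473*1260 = 754 + 595980 = 596734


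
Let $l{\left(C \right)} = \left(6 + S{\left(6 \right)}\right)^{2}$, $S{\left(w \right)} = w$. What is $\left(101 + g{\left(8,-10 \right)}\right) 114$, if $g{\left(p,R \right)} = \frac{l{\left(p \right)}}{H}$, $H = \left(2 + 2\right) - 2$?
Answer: $19722$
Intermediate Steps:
$l{\left(C \right)} = 144$ ($l{\left(C \right)} = \left(6 + 6\right)^{2} = 12^{2} = 144$)
$H = 2$ ($H = 4 - 2 = 2$)
$g{\left(p,R \right)} = 72$ ($g{\left(p,R \right)} = \frac{144}{2} = 144 \cdot \frac{1}{2} = 72$)
$\left(101 + g{\left(8,-10 \right)}\right) 114 = \left(101 + 72\right) 114 = 173 \cdot 114 = 19722$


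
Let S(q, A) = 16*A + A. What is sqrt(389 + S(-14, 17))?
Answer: sqrt(678) ≈ 26.038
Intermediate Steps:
S(q, A) = 17*A
sqrt(389 + S(-14, 17)) = sqrt(389 + 17*17) = sqrt(389 + 289) = sqrt(678)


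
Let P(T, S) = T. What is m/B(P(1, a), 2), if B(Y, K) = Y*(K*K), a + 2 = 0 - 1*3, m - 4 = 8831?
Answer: 8835/4 ≈ 2208.8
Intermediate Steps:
m = 8835 (m = 4 + 8831 = 8835)
a = -5 (a = -2 + (0 - 1*3) = -2 + (0 - 3) = -2 - 3 = -5)
B(Y, K) = Y*K²
m/B(P(1, a), 2) = 8835/((1*2²)) = 8835/((1*4)) = 8835/4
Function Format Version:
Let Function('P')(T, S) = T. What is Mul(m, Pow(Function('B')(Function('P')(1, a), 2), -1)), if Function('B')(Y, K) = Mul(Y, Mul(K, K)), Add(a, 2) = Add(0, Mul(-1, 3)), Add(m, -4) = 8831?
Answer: Rational(8835, 4) ≈ 2208.8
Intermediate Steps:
m = 8835 (m = Add(4, 8831) = 8835)
a = -5 (a = Add(-2, Add(0, Mul(-1, 3))) = Add(-2, Add(0, -3)) = Add(-2, -3) = -5)
Function('B')(Y, K) = Mul(Y, Pow(K, 2))
Mul(m, Pow(Function('B')(Function('P')(1, a), 2), -1)) = Mul(8835, Pow(Mul(1, Pow(2, 2)), -1)) = Mul(8835, Pow(Mul(1, 4), -1)) = Mul(8835, Pow(4, -1)) = Mul(8835, Rational(1, 4)) = Rational(8835, 4)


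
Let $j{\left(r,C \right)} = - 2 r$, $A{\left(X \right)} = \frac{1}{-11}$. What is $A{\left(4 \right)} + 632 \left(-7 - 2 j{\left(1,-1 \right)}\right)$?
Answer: $- \frac{20857}{11} \approx -1896.1$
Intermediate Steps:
$A{\left(X \right)} = - \frac{1}{11}$
$A{\left(4 \right)} + 632 \left(-7 - 2 j{\left(1,-1 \right)}\right) = - \frac{1}{11} + 632 \left(-7 - 2 \left(\left(-2\right) 1\right)\right) = - \frac{1}{11} + 632 \left(-7 - -4\right) = - \frac{1}{11} + 632 \left(-7 + 4\right) = - \frac{1}{11} + 632 \left(-3\right) = - \frac{1}{11} - 1896 = - \frac{20857}{11}$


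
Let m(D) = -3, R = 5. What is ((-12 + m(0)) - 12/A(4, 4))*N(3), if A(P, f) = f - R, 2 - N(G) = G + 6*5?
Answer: 93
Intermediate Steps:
N(G) = -28 - G (N(G) = 2 - (G + 6*5) = 2 - (G + 30) = 2 - (30 + G) = 2 + (-30 - G) = -28 - G)
A(P, f) = -5 + f (A(P, f) = f - 1*5 = f - 5 = -5 + f)
((-12 + m(0)) - 12/A(4, 4))*N(3) = ((-12 - 3) - 12/(-5 + 4))*(-28 - 1*3) = (-15 - 12/(-1))*(-28 - 3) = (-15 - 12*(-1))*(-31) = (-15 + 12)*(-31) = -3*(-31) = 93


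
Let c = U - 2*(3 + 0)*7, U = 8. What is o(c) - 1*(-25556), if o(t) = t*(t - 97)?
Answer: 30010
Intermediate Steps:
c = -34 (c = 8 - 2*(3 + 0)*7 = 8 - 2*3*7 = 8 - 6*7 = 8 - 42 = -34)
o(t) = t*(-97 + t)
o(c) - 1*(-25556) = -34*(-97 - 34) - 1*(-25556) = -34*(-131) + 25556 = 4454 + 25556 = 30010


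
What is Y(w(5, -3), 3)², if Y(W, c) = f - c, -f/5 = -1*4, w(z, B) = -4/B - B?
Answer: 289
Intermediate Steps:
w(z, B) = -B - 4/B
f = 20 (f = -(-5)*4 = -5*(-4) = 20)
Y(W, c) = 20 - c
Y(w(5, -3), 3)² = (20 - 1*3)² = (20 - 3)² = 17² = 289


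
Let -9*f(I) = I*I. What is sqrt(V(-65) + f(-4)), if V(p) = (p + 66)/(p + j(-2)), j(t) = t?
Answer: I*sqrt(72427)/201 ≈ 1.3389*I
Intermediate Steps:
f(I) = -I**2/9 (f(I) = -I*I/9 = -I**2/9)
V(p) = (66 + p)/(-2 + p) (V(p) = (p + 66)/(p - 2) = (66 + p)/(-2 + p))
sqrt(V(-65) + f(-4)) = sqrt((66 - 65)/(-2 - 65) - 1/9*(-4)**2) = sqrt(1/(-67) - 1/9*16) = sqrt(-1/67*1 - 16/9) = sqrt(-1/67 - 16/9) = sqrt(-1081/603) = I*sqrt(72427)/201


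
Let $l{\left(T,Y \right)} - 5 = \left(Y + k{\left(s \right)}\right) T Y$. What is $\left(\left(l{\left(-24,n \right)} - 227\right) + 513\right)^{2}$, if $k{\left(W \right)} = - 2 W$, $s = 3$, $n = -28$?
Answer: $508818249$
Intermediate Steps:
$l{\left(T,Y \right)} = 5 + T Y \left(-6 + Y\right)$ ($l{\left(T,Y \right)} = 5 + \left(Y - 6\right) T Y = 5 + \left(-6 + Y\right) T Y = 5 + T Y \left(-6 + Y\right)$)
$\left(\left(l{\left(-24,n \right)} - 227\right) + 513\right)^{2} = \left(\left(\left(5 - 24 \left(-28\right)^{2} - \left(-144\right) \left(-28\right)\right) - 227\right) + 513\right)^{2} = \left(\left(\left(5 - 18816 - 4032\right) - 227\right) + 513\right)^{2} = \left(\left(-22843 - 227\right) + 513\right)^{2} = \left(-23070 + 513\right)^{2} = \left(-22557\right)^{2} = 508818249$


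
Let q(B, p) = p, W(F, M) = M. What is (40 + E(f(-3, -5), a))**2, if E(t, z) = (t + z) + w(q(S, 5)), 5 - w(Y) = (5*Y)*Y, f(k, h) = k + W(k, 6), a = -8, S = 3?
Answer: 7225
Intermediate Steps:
f(k, h) = 6 + k (f(k, h) = k + 6 = 6 + k)
w(Y) = 5 - 5*Y**2 (w(Y) = 5 - 5*Y*Y = 5 - 5*Y**2)
E(t, z) = -120 + t + z (E(t, z) = (t + z) + (5 - 5*5**2) = (t + z) + (5 - 5*25) = (t + z) + (5 - 125) = (t + z) - 120 = -120 + t + z)
(40 + E(f(-3, -5), a))**2 = (40 + (-120 + (6 - 3) - 8))**2 = (40 + (-120 + 3 - 8))**2 = (40 - 125)**2 = (-85)**2 = 7225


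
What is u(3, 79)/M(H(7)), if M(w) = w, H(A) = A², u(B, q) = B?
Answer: 3/49 ≈ 0.061224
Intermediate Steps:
u(3, 79)/M(H(7)) = 3/(7²) = 3/49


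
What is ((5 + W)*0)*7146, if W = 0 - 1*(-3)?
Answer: 0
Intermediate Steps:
W = 3 (W = 0 + 3 = 3)
((5 + W)*0)*7146 = ((5 + 3)*0)*7146 = (8*0)*7146 = 0*7146 = 0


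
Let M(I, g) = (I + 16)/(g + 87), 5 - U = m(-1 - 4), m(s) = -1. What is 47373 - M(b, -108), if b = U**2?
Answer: 994885/21 ≈ 47376.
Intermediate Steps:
U = 6 (U = 5 - 1*(-1) = 5 + 1 = 6)
b = 36 (b = 6**2 = 36)
M(I, g) = (16 + I)/(87 + g)
47373 - M(b, -108) = 47373 - (16 + 36)/(87 - 108) = 47373 - 52/(-21) = 47373 - (-1)*52/21 = 47373 - 1*(-52/21) = 47373 + 52/21 = 994885/21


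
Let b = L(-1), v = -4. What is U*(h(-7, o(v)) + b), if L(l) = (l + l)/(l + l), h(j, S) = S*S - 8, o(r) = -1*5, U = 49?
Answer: 882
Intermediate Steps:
o(r) = -5
h(j, S) = -8 + S² (h(j, S) = S² - 8 = -8 + S²)
L(l) = 1 (L(l) = (2*l)/((2*l)) = (2*l)*(1/(2*l)) = 1)
b = 1
U*(h(-7, o(v)) + b) = 49*((-8 + (-5)²) + 1) = 49*((-8 + 25) + 1) = 49*(17 + 1) = 49*18 = 882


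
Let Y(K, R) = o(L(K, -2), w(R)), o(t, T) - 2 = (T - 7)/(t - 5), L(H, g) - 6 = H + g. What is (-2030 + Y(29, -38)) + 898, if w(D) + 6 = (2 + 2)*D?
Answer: -31805/28 ≈ -1135.9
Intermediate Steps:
L(H, g) = 6 + H + g (L(H, g) = 6 + (H + g) = 6 + H + g)
w(D) = -6 + 4*D (w(D) = -6 + (2 + 2)*D = -6 + 4*D)
o(t, T) = 2 + (-7 + T)/(-5 + t) (o(t, T) = 2 + (T - 7)/(t - 5) = 2 + (-7 + T)/(-5 + t))
Y(K, R) = (-15 + 2*K + 4*R)/(-1 + K) (Y(K, R) = (-17 + (-6 + 4*R) + 2*(6 + K - 2))/(-5 + (6 + K - 2)) = (-17 + (-6 + 4*R) + 2*(4 + K))/(-5 + (4 + K)) = (-17 + (-6 + 4*R) + (8 + 2*K))/(-1 + K) = (-15 + 2*K + 4*R)/(-1 + K))
(-2030 + Y(29, -38)) + 898 = (-2030 + (-15 + 2*29 + 4*(-38))/(-1 + 29)) + 898 = (-2030 + (-15 + 58 - 152)/28) + 898 = (-2030 + (1/28)*(-109)) + 898 = (-2030 - 109/28) + 898 = -56949/28 + 898 = -31805/28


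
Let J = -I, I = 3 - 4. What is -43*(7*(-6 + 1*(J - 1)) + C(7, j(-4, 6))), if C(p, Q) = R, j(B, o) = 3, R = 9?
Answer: 1419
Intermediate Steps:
C(p, Q) = 9
I = -1
J = 1 (J = -1*(-1) = 1)
-43*(7*(-6 + 1*(J - 1)) + C(7, j(-4, 6))) = -43*(7*(-6 + 1*(1 - 1)) + 9) = -43*(7*(-6 + 1*0) + 9) = -43*(7*(-6 + 0) + 9) = -43*(7*(-6) + 9) = -43*(-42 + 9) = -43*(-33) = 1419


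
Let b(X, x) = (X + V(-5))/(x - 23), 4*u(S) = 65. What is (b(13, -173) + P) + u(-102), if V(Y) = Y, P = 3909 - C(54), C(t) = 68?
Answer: 756013/196 ≈ 3857.2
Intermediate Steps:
P = 3841 (P = 3909 - 1*68 = 3909 - 68 = 3841)
u(S) = 65/4 (u(S) = (1/4)*65 = 65/4)
b(X, x) = (-5 + X)/(-23 + x) (b(X, x) = (X - 5)/(x - 23) = (-5 + X)/(-23 + x))
(b(13, -173) + P) + u(-102) = ((-5 + 13)/(-23 - 173) + 3841) + 65/4 = (8/(-196) + 3841) + 65/4 = (-1/196*8 + 3841) + 65/4 = (-2/49 + 3841) + 65/4 = 188207/49 + 65/4 = 756013/196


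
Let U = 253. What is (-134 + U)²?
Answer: 14161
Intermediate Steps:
(-134 + U)² = (-134 + 253)² = 119² = 14161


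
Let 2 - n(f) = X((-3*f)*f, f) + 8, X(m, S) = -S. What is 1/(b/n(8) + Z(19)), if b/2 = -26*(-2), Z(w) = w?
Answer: 1/71 ≈ 0.014085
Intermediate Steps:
n(f) = -6 + f (n(f) = 2 - (-f + 8) = 2 - (8 - f) = 2 + (-8 + f) = -6 + f)
b = 104 (b = 2*(-26*(-2)) = 2*52 = 104)
1/(b/n(8) + Z(19)) = 1/(104/(-6 + 8) + 19) = 1/(104/2 + 19) = 1/(104*(½) + 19) = 1/(52 + 19) = 1/71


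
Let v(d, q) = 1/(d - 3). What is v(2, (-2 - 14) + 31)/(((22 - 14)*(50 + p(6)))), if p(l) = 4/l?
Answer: -3/1216 ≈ -0.0024671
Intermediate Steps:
v(d, q) = 1/(-3 + d)
v(2, (-2 - 14) + 31)/(((22 - 14)*(50 + p(6)))) = 1/((-3 + 2)*(((22 - 14)*(50 + 4/6)))) = 1/((-1)*((8*(50 + 4*(1/6))))) = -1/(8*(50 + 2/3)) = -1/(8*(152/3)) = -1/1216/3 = -1*3/1216 = -3/1216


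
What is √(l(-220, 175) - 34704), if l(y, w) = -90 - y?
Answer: I*√34574 ≈ 185.94*I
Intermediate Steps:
√(l(-220, 175) - 34704) = √((-90 - 1*(-220)) - 34704) = √((-90 + 220) - 34704) = √(130 - 34704) = √(-34574) = I*√34574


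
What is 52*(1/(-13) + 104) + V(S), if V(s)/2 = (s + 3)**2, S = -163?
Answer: 56604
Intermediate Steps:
V(s) = 2*(3 + s)**2 (V(s) = 2*(s + 3)**2 = 2*(3 + s)**2)
52*(1/(-13) + 104) + V(S) = 52*(1/(-13) + 104) + 2*(3 - 163)**2 = 52*(-1/13 + 104) + 2*(-160)**2 = 52*(1351/13) + 2*25600 = 5404 + 51200 = 56604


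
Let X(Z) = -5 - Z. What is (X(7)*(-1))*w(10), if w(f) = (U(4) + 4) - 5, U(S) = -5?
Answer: -72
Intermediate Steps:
w(f) = -6 (w(f) = (-5 + 4) - 5 = -1 - 5 = -6)
(X(7)*(-1))*w(10) = ((-5 - 1*7)*(-1))*(-6) = ((-5 - 7)*(-1))*(-6) = -12*(-1)*(-6) = 12*(-6) = -72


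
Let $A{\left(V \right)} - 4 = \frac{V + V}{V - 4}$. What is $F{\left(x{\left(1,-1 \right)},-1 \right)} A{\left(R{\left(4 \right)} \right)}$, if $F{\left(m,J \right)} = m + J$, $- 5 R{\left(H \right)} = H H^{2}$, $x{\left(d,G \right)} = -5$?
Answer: $- \frac{232}{7} \approx -33.143$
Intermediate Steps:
$R{\left(H \right)} = - \frac{H^{3}}{5}$ ($R{\left(H \right)} = - \frac{H H^{2}}{5} = - \frac{H^{3}}{5}$)
$A{\left(V \right)} = 4 + \frac{2 V}{-4 + V}$ ($A{\left(V \right)} = 4 + \frac{V + V}{V - 4} = 4 + \frac{2 V}{-4 + V}$)
$F{\left(m,J \right)} = J + m$
$F{\left(x{\left(1,-1 \right)},-1 \right)} A{\left(R{\left(4 \right)} \right)} = \left(-1 - 5\right) \frac{2 \left(-8 + 3 \left(- \frac{4^{3}}{5}\right)\right)}{-4 - \frac{4^{3}}{5}} = - 6 \frac{2 \left(-8 + 3 \left(\left(- \frac{1}{5}\right) 64\right)\right)}{-4 - \frac{64}{5}} = - 6 \frac{2 \left(-8 + 3 \left(- \frac{64}{5}\right)\right)}{-4 - \frac{64}{5}} = - 6 \frac{2 \left(-8 - \frac{192}{5}\right)}{- \frac{84}{5}} = - 6 \cdot 2 \left(- \frac{5}{84}\right) \left(- \frac{232}{5}\right) = \left(-6\right) \frac{116}{21} = - \frac{232}{7}$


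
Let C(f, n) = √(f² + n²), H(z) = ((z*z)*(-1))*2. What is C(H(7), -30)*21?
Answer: 42*√2626 ≈ 2152.3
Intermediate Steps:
H(z) = -2*z² (H(z) = (z²*(-1))*2 = -z²*2 = -2*z²)
C(H(7), -30)*21 = √((-2*7²)² + (-30)²)*21 = √((-2*49)² + 900)*21 = √((-98)² + 900)*21 = √(9604 + 900)*21 = √10504*21 = (2*√2626)*21 = 42*√2626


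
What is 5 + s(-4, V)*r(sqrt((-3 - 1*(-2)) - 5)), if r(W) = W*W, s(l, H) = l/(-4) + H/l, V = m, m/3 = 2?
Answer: 8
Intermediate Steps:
m = 6 (m = 3*2 = 6)
V = 6
s(l, H) = -l/4 + H/l (s(l, H) = l*(-1/4) + H/l = -l/4 + H/l)
r(W) = W**2
5 + s(-4, V)*r(sqrt((-3 - 1*(-2)) - 5)) = 5 + (-1/4*(-4) + 6/(-4))*(sqrt((-3 - 1*(-2)) - 5))**2 = 5 + (1 + 6*(-1/4))*(sqrt((-3 + 2) - 5))**2 = 5 + (1 - 3/2)*(sqrt(-1 - 5))**2 = 5 - (sqrt(-6))**2/2 = 5 - (I*sqrt(6))**2/2 = 5 - 1/2*(-6) = 5 + 3 = 8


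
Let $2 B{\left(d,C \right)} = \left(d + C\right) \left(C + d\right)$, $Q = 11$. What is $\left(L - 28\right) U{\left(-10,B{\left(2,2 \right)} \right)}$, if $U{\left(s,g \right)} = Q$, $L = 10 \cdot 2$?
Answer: $-88$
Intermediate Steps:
$B{\left(d,C \right)} = \frac{\left(C + d\right)^{2}}{2}$ ($B{\left(d,C \right)} = \frac{\left(d + C\right) \left(C + d\right)}{2} = \frac{\left(C + d\right) \left(C + d\right)}{2} = \frac{\left(C + d\right)^{2}}{2}$)
$L = 20$
$U{\left(s,g \right)} = 11$
$\left(L - 28\right) U{\left(-10,B{\left(2,2 \right)} \right)} = \left(20 - 28\right) 11 = \left(-8\right) 11 = -88$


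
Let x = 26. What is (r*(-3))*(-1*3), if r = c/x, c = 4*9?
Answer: 162/13 ≈ 12.462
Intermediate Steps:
c = 36
r = 18/13 (r = 36/26 = 36*(1/26) = 18/13 ≈ 1.3846)
(r*(-3))*(-1*3) = ((18/13)*(-3))*(-1*3) = -54/13*(-3) = 162/13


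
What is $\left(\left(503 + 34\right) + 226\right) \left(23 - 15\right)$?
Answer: $6104$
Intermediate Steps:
$\left(\left(503 + 34\right) + 226\right) \left(23 - 15\right) = \left(537 + 226\right) \left(23 - 15\right) = 763 \cdot 8 = 6104$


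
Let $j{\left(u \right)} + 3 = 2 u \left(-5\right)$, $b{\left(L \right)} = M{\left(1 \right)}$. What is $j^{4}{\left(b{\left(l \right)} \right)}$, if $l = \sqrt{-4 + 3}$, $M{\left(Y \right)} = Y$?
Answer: $28561$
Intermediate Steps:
$l = i$ ($l = \sqrt{-1} = i \approx 1.0 i$)
$b{\left(L \right)} = 1$
$j{\left(u \right)} = -3 - 10 u$ ($j{\left(u \right)} = -3 + 2 u \left(-5\right) = -3 - 10 u$)
$j^{4}{\left(b{\left(l \right)} \right)} = \left(-3 - 10\right)^{4} = \left(-13\right)^{4} = 28561$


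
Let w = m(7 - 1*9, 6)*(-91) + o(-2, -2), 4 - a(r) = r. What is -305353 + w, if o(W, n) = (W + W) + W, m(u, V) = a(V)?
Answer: -305177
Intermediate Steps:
a(r) = 4 - r
m(u, V) = 4 - V
o(W, n) = 3*W (o(W, n) = 2*W + W = 3*W)
w = 176 (w = (4 - 1*6)*(-91) + 3*(-2) = (4 - 6)*(-91) - 6 = -2*(-91) - 6 = 182 - 6 = 176)
-305353 + w = -305353 + 176 = -305177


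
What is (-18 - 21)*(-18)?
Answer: 702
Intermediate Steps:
(-18 - 21)*(-18) = -39*(-18) = 702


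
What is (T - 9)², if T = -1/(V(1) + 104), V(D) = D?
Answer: 894916/11025 ≈ 81.172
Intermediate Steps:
T = -1/105 (T = -1/(1 + 104) = -1/105 ≈ -0.0095238)
(T - 9)² = (-1/105 - 9)² = (-946/105)² = 894916/11025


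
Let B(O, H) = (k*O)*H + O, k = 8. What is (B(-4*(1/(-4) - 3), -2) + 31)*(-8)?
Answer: 1312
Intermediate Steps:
B(O, H) = O + 8*H*O (B(O, H) = (8*O)*H + O = 8*H*O + O = O + 8*H*O)
(B(-4*(1/(-4) - 3), -2) + 31)*(-8) = ((-4*(1/(-4) - 3))*(1 + 8*(-2)) + 31)*(-8) = ((-4*(1*(-¼) - 3))*(1 - 16) + 31)*(-8) = (-4*(-¼ - 3)*(-15) + 31)*(-8) = (-4*(-13/4)*(-15) + 31)*(-8) = (13*(-15) + 31)*(-8) = (-195 + 31)*(-8) = -164*(-8) = 1312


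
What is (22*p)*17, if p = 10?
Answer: 3740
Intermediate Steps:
(22*p)*17 = (22*10)*17 = 220*17 = 3740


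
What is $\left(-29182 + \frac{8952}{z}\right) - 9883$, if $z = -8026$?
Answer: $- \frac{156772321}{4013} \approx -39066.0$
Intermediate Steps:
$\left(-29182 + \frac{8952}{z}\right) - 9883 = \left(-29182 + \frac{8952}{-8026}\right) - 9883 = \left(-29182 + 8952 \left(- \frac{1}{8026}\right)\right) - 9883 = \left(-29182 - \frac{4476}{4013}\right) - 9883 = - \frac{117111842}{4013} - 9883 = - \frac{156772321}{4013}$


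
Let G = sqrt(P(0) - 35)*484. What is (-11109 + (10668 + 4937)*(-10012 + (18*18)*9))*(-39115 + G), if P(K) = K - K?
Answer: 4331758952735 - 53600187476*I*sqrt(35) ≈ 4.3318e+12 - 3.171e+11*I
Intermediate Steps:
P(K) = 0
G = 484*I*sqrt(35) (G = sqrt(0 - 35)*484 = sqrt(-35)*484 = (I*sqrt(35))*484 = 484*I*sqrt(35) ≈ 2863.4*I)
(-11109 + (10668 + 4937)*(-10012 + (18*18)*9))*(-39115 + G) = (-11109 + (10668 + 4937)*(-10012 + (18*18)*9))*(-39115 + 484*I*sqrt(35)) = (-11109 + 15605*(-10012 + 324*9))*(-39115 + 484*I*sqrt(35)) = (-11109 + 15605*(-10012 + 2916))*(-39115 + 484*I*sqrt(35)) = (-11109 + 15605*(-7096))*(-39115 + 484*I*sqrt(35)) = (-11109 - 110733080)*(-39115 + 484*I*sqrt(35)) = -110744189*(-39115 + 484*I*sqrt(35)) = 4331758952735 - 53600187476*I*sqrt(35)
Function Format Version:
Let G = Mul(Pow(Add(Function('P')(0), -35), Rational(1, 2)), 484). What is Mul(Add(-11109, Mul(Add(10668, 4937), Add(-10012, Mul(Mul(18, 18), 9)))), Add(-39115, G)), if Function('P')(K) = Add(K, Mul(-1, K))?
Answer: Add(4331758952735, Mul(-53600187476, I, Pow(35, Rational(1, 2)))) ≈ Add(4.3318e+12, Mul(-3.1710e+11, I))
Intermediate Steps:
Function('P')(K) = 0
G = Mul(484, I, Pow(35, Rational(1, 2))) (G = Mul(Pow(Add(0, -35), Rational(1, 2)), 484) = Mul(Pow(-35, Rational(1, 2)), 484) = Mul(Mul(I, Pow(35, Rational(1, 2))), 484) = Mul(484, I, Pow(35, Rational(1, 2))) ≈ Mul(2863.4, I))
Mul(Add(-11109, Mul(Add(10668, 4937), Add(-10012, Mul(Mul(18, 18), 9)))), Add(-39115, G)) = Mul(Add(-11109, Mul(Add(10668, 4937), Add(-10012, Mul(Mul(18, 18), 9)))), Add(-39115, Mul(484, I, Pow(35, Rational(1, 2))))) = Mul(Add(-11109, Mul(15605, Add(-10012, Mul(324, 9)))), Add(-39115, Mul(484, I, Pow(35, Rational(1, 2))))) = Mul(Add(-11109, Mul(15605, Add(-10012, 2916))), Add(-39115, Mul(484, I, Pow(35, Rational(1, 2))))) = Mul(Add(-11109, Mul(15605, -7096)), Add(-39115, Mul(484, I, Pow(35, Rational(1, 2))))) = Mul(Add(-11109, -110733080), Add(-39115, Mul(484, I, Pow(35, Rational(1, 2))))) = Mul(-110744189, Add(-39115, Mul(484, I, Pow(35, Rational(1, 2))))) = Add(4331758952735, Mul(-53600187476, I, Pow(35, Rational(1, 2))))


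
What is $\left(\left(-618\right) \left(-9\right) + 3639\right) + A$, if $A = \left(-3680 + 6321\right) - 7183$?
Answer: $4659$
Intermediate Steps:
$A = -4542$ ($A = 2641 - 7183 = -4542$)
$\left(\left(-618\right) \left(-9\right) + 3639\right) + A = \left(\left(-618\right) \left(-9\right) + 3639\right) - 4542 = \left(5562 + 3639\right) - 4542 = 9201 - 4542 = 4659$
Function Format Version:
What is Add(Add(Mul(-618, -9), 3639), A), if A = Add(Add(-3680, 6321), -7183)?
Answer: 4659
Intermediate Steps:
A = -4542 (A = Add(2641, -7183) = -4542)
Add(Add(Mul(-618, -9), 3639), A) = Add(Add(Mul(-618, -9), 3639), -4542) = Add(Add(5562, 3639), -4542) = Add(9201, -4542) = 4659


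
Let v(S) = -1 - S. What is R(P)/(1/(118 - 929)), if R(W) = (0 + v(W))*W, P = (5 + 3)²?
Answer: 3373760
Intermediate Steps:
P = 64 (P = 8² = 64)
R(W) = W*(-1 - W) (R(W) = (0 + (-1 - W))*W = (-1 - W)*W = W*(-1 - W))
R(P)/(1/(118 - 929)) = (-1*64*(1 + 64))/(1/(118 - 929)) = (-1*64*65)/(1/(-811)) = -4160/(-1/811) = -4160*(-811) = 3373760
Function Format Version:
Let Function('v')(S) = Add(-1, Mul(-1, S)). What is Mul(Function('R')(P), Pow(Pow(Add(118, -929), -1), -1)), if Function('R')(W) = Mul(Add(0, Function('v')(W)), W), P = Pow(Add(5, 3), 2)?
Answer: 3373760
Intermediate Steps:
P = 64 (P = Pow(8, 2) = 64)
Function('R')(W) = Mul(W, Add(-1, Mul(-1, W))) (Function('R')(W) = Mul(Add(0, Add(-1, Mul(-1, W))), W) = Mul(Add(-1, Mul(-1, W)), W) = Mul(W, Add(-1, Mul(-1, W))))
Mul(Function('R')(P), Pow(Pow(Add(118, -929), -1), -1)) = Mul(Mul(-1, 64, Add(1, 64)), Pow(Pow(Add(118, -929), -1), -1)) = Mul(Mul(-1, 64, 65), Pow(Pow(-811, -1), -1)) = Mul(-4160, Pow(Rational(-1, 811), -1)) = Mul(-4160, -811) = 3373760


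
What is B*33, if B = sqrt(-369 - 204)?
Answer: 33*I*sqrt(573) ≈ 789.93*I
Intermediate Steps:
B = I*sqrt(573) (B = sqrt(-573) = I*sqrt(573) ≈ 23.937*I)
B*33 = (I*sqrt(573))*33 = 33*I*sqrt(573)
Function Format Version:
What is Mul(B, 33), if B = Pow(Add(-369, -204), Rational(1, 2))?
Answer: Mul(33, I, Pow(573, Rational(1, 2))) ≈ Mul(789.93, I)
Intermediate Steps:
B = Mul(I, Pow(573, Rational(1, 2))) (B = Pow(-573, Rational(1, 2)) = Mul(I, Pow(573, Rational(1, 2))) ≈ Mul(23.937, I))
Mul(B, 33) = Mul(Mul(I, Pow(573, Rational(1, 2))), 33) = Mul(33, I, Pow(573, Rational(1, 2)))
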